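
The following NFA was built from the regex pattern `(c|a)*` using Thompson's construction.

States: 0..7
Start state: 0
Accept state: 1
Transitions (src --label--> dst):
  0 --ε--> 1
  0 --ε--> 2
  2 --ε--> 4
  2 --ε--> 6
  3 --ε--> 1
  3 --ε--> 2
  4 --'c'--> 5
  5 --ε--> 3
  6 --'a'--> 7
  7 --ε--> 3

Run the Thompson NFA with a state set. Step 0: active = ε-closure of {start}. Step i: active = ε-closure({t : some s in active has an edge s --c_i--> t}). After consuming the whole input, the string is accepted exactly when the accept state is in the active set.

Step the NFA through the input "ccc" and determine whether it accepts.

start: ε-closure({0}) = {0,1,2,4,6}
'c' @ 1: {1,2,3,4,5,6}  [accepting]
'c' @ 2: {1,2,3,4,5,6}  [accepting]
'c' @ 3: {1,2,3,4,5,6}  [accepting]
end set {1,2,3,4,5,6} — state 1 in

Answer: ACCEPT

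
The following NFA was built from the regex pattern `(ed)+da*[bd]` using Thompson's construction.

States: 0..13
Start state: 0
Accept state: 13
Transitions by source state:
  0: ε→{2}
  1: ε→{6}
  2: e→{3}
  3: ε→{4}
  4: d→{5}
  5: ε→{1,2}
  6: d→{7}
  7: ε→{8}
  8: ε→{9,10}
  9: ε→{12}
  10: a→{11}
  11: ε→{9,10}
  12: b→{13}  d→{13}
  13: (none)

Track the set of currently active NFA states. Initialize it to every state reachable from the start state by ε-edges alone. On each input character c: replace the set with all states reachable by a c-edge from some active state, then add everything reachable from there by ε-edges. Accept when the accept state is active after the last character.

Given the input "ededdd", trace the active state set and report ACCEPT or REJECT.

Answer: ACCEPT

Steps:
S₀ = ε-closure({0}) = {0,2}
'e' @ 1: {3,4}
'd' @ 2: {1,2,5,6}
'e' @ 3: {3,4}
'd' @ 4: {1,2,5,6}
'd' @ 5: {7,8,9,10,12}
'd' @ 6: {13}  (accept∈set)
after full input: {13}  (accept=13 in)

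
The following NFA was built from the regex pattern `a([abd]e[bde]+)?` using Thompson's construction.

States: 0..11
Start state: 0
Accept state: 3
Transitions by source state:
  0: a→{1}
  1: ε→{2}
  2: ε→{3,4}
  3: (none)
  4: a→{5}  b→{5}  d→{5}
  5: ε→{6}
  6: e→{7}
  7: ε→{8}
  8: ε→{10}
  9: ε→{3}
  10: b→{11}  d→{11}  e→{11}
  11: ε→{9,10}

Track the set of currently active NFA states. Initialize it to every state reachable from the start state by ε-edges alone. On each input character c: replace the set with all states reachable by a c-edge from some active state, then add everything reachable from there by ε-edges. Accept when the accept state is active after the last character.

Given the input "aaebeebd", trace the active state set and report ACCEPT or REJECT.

Answer: ACCEPT

Trace:
start: ε-closure({0}) = {0}
'a' @ 1: {1,2,3,4}  ✓accept
'a' @ 2: {5,6}
'e' @ 3: {7,8,10}
'b' @ 4: {3,9,10,11}  ✓accept
'e' @ 5: {3,9,10,11}  ✓accept
'e' @ 6: {3,9,10,11}  ✓accept
'b' @ 7: {3,9,10,11}  ✓accept
'd' @ 8: {3,9,10,11}  ✓accept
after full input: {3,9,10,11}  (accept=3 in)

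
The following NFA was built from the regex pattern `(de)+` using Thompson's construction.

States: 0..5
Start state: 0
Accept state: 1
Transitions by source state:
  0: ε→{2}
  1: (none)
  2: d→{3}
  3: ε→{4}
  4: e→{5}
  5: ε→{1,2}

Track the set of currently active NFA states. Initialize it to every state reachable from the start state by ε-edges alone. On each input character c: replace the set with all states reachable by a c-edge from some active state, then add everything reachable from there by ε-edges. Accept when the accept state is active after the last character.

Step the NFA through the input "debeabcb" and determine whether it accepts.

S₀ = ε-closure({0}) = {0,2}
'd' @ 1: {3,4}
'e' @ 2: {1,2,5}  (accept∈set)
'b' @ 3: {}  — state set empty
rest 'eabcb' ignored (set empty)
end set {} — state 1 not in

Answer: REJECT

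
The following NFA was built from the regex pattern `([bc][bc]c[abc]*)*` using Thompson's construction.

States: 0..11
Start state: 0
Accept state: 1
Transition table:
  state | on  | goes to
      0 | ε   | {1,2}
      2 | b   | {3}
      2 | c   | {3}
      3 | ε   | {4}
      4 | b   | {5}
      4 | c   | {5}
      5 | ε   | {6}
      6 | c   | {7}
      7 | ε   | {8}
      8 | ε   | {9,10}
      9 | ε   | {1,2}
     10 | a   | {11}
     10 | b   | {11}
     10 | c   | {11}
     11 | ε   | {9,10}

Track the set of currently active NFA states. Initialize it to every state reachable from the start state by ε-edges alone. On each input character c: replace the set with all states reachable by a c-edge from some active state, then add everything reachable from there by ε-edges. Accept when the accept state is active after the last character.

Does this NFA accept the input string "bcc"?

Answer: ACCEPT

Steps:
S₀ = ε-closure({0}) = {0,1,2}
'b' @ 1: {3,4}
'c' @ 2: {5,6}
'c' @ 3: {1,2,7,8,9,10}  ✓accept
after full input: {1,2,7,8,9,10}  (accept=1 in)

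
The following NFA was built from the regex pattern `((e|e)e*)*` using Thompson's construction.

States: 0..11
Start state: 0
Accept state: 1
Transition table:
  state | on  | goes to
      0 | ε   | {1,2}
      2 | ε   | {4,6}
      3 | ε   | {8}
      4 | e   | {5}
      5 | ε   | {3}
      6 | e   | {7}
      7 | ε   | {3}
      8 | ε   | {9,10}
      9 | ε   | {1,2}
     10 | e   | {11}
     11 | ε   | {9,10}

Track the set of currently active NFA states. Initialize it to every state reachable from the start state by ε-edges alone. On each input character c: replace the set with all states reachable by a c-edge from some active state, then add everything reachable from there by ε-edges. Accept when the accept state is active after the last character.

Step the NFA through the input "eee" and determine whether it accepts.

Answer: ACCEPT

Trace:
start: ε-closure({0}) = {0,1,2,4,6}
'e' @ 1: {1,2,3,4,5,6,7,8,9,10}  [accepting]
'e' @ 2: {1,2,3,4,5,6,7,8,9,10,11}  [accepting]
'e' @ 3: {1,2,3,4,5,6,7,8,9,10,11}  [accepting]
end set {1,2,3,4,5,6,7,8,9,10,11} — state 1 in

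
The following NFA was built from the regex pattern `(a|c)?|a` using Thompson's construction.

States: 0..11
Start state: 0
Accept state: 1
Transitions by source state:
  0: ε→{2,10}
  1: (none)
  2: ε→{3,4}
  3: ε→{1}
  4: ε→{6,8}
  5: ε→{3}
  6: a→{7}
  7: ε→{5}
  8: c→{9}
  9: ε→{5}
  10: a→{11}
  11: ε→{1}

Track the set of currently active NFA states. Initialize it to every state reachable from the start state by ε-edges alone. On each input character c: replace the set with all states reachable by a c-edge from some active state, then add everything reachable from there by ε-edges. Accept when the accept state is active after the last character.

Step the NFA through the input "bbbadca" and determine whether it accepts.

initial (ε-close {0}): {0,1,2,3,4,6,8,10}
'b' @ 1: {}  — dead — no transitions
rest 'bbadca' ignored (set empty)
after full input: {}  (accept=1 not in)

Answer: REJECT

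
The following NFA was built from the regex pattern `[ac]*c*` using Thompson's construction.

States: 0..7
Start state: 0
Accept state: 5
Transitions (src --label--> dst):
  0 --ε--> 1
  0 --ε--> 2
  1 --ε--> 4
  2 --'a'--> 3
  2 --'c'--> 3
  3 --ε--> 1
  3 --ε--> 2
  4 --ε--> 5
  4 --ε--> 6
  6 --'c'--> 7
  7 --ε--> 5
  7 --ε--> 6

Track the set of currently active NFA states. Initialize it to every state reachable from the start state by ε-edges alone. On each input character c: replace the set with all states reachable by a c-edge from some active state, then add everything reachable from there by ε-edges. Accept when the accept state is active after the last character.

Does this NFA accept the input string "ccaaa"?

initial (ε-close {0}): {0,1,2,4,5,6}
'c' @ 1: {1,2,3,4,5,6,7}  ✓accept
'c' @ 2: {1,2,3,4,5,6,7}  ✓accept
'a' @ 3: {1,2,3,4,5,6}  ✓accept
'a' @ 4: {1,2,3,4,5,6}  ✓accept
'a' @ 5: {1,2,3,4,5,6}  ✓accept
end set {1,2,3,4,5,6} — state 5 in

Answer: ACCEPT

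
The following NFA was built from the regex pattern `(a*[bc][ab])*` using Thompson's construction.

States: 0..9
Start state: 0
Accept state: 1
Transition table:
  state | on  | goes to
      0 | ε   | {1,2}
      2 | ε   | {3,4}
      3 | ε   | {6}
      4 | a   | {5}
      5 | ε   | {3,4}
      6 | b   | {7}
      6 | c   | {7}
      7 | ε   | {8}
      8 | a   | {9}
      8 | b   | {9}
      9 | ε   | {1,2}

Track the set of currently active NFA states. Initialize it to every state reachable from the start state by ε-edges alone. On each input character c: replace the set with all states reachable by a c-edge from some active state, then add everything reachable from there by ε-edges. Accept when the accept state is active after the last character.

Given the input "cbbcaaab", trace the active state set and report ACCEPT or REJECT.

Answer: REJECT

Trace:
S₀ = ε-closure({0}) = {0,1,2,3,4,6}
'c' @ 1: {7,8}
'b' @ 2: {1,2,3,4,6,9}  [accepting]
'b' @ 3: {7,8}
'c' @ 4: {}  — state set empty
rest 'aaab' ignored (set empty)
after full input: {}  (accept=1 not in)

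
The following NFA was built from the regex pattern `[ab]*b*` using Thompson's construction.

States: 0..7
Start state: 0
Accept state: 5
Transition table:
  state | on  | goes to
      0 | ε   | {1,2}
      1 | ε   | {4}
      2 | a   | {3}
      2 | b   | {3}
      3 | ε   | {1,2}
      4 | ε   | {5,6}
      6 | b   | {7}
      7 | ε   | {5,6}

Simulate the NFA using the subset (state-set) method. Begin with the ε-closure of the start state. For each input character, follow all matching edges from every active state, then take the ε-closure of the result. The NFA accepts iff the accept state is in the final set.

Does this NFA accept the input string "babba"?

Answer: ACCEPT

Derivation:
initial (ε-close {0}): {0,1,2,4,5,6}
'b' @ 1: {1,2,3,4,5,6,7}  [accepting]
'a' @ 2: {1,2,3,4,5,6}  [accepting]
'b' @ 3: {1,2,3,4,5,6,7}  [accepting]
'b' @ 4: {1,2,3,4,5,6,7}  [accepting]
'a' @ 5: {1,2,3,4,5,6}  [accepting]
end set {1,2,3,4,5,6} — state 5 in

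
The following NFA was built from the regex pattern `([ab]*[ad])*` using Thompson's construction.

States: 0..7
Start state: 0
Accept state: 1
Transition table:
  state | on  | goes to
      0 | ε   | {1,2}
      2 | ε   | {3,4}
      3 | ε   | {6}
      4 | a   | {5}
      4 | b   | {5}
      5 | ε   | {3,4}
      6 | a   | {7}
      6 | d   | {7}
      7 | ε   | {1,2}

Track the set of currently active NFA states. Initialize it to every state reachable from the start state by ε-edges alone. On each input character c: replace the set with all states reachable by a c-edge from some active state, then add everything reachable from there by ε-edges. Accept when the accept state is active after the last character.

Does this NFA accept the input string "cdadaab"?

Answer: REJECT

Trace:
S₀ = ε-closure({0}) = {0,1,2,3,4,6}
'c' @ 1: {}  — dead — no transitions
rest 'dadaab' ignored (set empty)
final: {}; accept 1 not in set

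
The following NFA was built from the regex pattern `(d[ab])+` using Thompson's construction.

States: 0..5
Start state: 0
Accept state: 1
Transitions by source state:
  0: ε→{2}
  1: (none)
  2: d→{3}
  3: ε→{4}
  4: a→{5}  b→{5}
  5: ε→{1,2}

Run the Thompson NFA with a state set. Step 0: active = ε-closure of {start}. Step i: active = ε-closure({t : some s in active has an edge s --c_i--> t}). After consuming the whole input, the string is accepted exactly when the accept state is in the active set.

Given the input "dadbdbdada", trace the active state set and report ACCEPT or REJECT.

Answer: ACCEPT

Steps:
initial (ε-close {0}): {0,2}
'd' @ 1: {3,4}
'a' @ 2: {1,2,5}  ✓accept
'd' @ 3: {3,4}
'b' @ 4: {1,2,5}  ✓accept
'd' @ 5: {3,4}
'b' @ 6: {1,2,5}  ✓accept
'd' @ 7: {3,4}
'a' @ 8: {1,2,5}  ✓accept
'd' @ 9: {3,4}
'a' @ 10: {1,2,5}  ✓accept
final: {1,2,5}; accept 1 in set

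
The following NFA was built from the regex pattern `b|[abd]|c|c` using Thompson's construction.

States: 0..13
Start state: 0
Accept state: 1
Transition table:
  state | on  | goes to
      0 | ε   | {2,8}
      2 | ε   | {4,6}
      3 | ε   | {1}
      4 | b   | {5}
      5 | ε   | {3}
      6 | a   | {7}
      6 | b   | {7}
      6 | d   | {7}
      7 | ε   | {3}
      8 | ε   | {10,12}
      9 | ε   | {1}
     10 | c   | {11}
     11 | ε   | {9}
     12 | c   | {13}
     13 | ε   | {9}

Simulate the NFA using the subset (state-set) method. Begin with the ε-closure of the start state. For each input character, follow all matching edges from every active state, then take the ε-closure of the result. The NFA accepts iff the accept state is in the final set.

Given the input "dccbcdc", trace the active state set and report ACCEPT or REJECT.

initial (ε-close {0}): {0,2,4,6,8,10,12}
'd' @ 1: {1,3,7}  (accept∈set)
'c' @ 2: {}  — no active states
rest 'cbcdc' ignored (set empty)
end set {} — state 1 not in

Answer: REJECT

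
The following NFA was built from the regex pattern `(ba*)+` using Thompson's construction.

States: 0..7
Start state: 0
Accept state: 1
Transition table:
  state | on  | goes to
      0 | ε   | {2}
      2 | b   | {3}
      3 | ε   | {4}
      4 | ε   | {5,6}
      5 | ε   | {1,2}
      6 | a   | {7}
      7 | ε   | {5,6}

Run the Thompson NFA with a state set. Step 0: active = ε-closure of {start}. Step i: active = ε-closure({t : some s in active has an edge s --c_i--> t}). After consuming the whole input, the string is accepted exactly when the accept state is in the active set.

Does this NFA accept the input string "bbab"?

Answer: ACCEPT

Derivation:
S₀ = ε-closure({0}) = {0,2}
'b' @ 1: {1,2,3,4,5,6}  (accept∈set)
'b' @ 2: {1,2,3,4,5,6}  (accept∈set)
'a' @ 3: {1,2,5,6,7}  (accept∈set)
'b' @ 4: {1,2,3,4,5,6}  (accept∈set)
after full input: {1,2,3,4,5,6}  (accept=1 in)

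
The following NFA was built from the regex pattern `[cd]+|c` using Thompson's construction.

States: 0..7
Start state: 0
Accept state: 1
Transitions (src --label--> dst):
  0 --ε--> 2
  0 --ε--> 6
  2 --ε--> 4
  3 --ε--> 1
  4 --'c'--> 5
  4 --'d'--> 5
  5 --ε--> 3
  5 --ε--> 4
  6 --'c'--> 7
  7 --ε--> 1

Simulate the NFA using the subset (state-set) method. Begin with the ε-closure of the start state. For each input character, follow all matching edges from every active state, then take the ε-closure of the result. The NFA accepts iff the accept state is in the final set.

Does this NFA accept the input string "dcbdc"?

Answer: REJECT

Derivation:
S₀ = ε-closure({0}) = {0,2,4,6}
'd' @ 1: {1,3,4,5}  [accepting]
'c' @ 2: {1,3,4,5}  [accepting]
'b' @ 3: {}  — state set empty
rest 'dc' ignored (set empty)
final: {}; accept 1 not in set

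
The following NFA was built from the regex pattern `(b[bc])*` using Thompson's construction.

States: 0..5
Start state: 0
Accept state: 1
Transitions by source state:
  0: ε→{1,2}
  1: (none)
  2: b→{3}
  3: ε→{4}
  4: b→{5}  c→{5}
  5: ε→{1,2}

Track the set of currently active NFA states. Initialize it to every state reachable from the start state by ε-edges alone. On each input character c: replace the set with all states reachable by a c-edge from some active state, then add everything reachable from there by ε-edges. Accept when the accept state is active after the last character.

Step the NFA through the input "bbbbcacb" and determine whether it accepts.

initial (ε-close {0}): {0,1,2}
'b' @ 1: {3,4}
'b' @ 2: {1,2,5}  (accept∈set)
'b' @ 3: {3,4}
'b' @ 4: {1,2,5}  (accept∈set)
'c' @ 5: {}  — state set empty
rest 'acb' ignored (set empty)
end set {} — state 1 not in

Answer: REJECT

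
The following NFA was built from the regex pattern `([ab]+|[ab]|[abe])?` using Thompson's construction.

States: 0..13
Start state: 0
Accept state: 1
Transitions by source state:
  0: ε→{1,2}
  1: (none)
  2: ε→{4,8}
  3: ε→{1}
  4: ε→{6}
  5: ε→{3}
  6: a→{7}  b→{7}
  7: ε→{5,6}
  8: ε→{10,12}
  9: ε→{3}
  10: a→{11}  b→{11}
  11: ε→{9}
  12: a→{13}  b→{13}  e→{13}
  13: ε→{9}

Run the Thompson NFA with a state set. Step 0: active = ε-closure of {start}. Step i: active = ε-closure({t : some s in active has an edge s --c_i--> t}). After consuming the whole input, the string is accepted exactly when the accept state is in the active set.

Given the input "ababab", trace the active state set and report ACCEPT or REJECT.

S₀ = ε-closure({0}) = {0,1,2,4,6,8,10,12}
'a' @ 1: {1,3,5,6,7,9,11,13}  [accepting]
'b' @ 2: {1,3,5,6,7}  [accepting]
'a' @ 3: {1,3,5,6,7}  [accepting]
'b' @ 4: {1,3,5,6,7}  [accepting]
'a' @ 5: {1,3,5,6,7}  [accepting]
'b' @ 6: {1,3,5,6,7}  [accepting]
final: {1,3,5,6,7}; accept 1 in set

Answer: ACCEPT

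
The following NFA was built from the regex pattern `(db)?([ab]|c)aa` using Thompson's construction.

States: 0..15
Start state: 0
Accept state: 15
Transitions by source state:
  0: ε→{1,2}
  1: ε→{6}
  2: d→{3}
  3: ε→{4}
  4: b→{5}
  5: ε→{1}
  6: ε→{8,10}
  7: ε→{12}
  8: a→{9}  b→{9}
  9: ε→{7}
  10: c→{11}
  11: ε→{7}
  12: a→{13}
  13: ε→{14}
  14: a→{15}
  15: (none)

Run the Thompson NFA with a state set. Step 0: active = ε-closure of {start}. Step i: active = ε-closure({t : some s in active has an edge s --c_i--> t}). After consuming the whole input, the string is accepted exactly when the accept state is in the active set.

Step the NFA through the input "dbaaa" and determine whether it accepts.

Answer: ACCEPT

Derivation:
start: ε-closure({0}) = {0,1,2,6,8,10}
'd' @ 1: {3,4}
'b' @ 2: {1,5,6,8,10}
'a' @ 3: {7,9,12}
'a' @ 4: {13,14}
'a' @ 5: {15}  (accept∈set)
after full input: {15}  (accept=15 in)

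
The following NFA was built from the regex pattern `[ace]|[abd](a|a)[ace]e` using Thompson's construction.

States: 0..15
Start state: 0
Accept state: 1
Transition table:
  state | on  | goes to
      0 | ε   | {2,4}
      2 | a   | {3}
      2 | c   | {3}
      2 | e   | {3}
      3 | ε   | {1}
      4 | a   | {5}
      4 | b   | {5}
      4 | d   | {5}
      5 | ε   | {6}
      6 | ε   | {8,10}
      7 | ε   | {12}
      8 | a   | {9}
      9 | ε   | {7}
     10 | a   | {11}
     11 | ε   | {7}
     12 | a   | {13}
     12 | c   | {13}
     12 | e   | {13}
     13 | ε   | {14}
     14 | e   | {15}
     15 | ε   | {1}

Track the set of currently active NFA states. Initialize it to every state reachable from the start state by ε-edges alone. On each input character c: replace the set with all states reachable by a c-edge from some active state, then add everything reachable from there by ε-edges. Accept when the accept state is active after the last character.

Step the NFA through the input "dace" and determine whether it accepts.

Answer: ACCEPT

Steps:
start: ε-closure({0}) = {0,2,4}
'd' @ 1: {5,6,8,10}
'a' @ 2: {7,9,11,12}
'c' @ 3: {13,14}
'e' @ 4: {1,15}  (accept∈set)
after full input: {1,15}  (accept=1 in)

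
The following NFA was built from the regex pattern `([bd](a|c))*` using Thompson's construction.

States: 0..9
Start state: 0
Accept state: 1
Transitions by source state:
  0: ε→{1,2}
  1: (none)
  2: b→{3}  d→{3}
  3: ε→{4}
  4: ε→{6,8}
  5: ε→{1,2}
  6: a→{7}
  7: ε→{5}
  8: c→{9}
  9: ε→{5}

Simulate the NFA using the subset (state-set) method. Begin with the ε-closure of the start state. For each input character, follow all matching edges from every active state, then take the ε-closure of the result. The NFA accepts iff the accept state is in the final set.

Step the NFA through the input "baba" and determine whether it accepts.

Answer: ACCEPT

Steps:
S₀ = ε-closure({0}) = {0,1,2}
'b' @ 1: {3,4,6,8}
'a' @ 2: {1,2,5,7}  ✓accept
'b' @ 3: {3,4,6,8}
'a' @ 4: {1,2,5,7}  ✓accept
end set {1,2,5,7} — state 1 in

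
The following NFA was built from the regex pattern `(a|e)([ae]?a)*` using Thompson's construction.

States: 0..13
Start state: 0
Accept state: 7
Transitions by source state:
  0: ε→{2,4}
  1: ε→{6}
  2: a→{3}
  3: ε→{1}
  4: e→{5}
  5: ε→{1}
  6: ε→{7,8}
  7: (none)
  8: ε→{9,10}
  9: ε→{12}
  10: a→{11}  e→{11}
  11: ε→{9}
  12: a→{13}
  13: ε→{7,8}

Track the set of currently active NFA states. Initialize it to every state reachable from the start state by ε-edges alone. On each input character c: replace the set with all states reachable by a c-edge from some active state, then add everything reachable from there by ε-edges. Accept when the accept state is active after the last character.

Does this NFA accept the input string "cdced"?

Answer: REJECT

Steps:
start: ε-closure({0}) = {0,2,4}
'c' @ 1: {}  — state set empty
rest 'dced' ignored (set empty)
after full input: {}  (accept=7 not in)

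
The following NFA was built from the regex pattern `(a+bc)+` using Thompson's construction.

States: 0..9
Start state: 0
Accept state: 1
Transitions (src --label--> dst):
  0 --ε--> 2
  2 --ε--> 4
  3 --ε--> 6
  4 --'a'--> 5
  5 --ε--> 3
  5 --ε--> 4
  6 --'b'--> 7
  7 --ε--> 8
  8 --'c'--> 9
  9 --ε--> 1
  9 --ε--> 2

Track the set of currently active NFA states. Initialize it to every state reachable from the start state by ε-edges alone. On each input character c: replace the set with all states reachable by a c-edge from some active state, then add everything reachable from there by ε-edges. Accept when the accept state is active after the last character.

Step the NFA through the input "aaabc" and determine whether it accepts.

initial (ε-close {0}): {0,2,4}
'a' @ 1: {3,4,5,6}
'a' @ 2: {3,4,5,6}
'a' @ 3: {3,4,5,6}
'b' @ 4: {7,8}
'c' @ 5: {1,2,4,9}  [accepting]
end set {1,2,4,9} — state 1 in

Answer: ACCEPT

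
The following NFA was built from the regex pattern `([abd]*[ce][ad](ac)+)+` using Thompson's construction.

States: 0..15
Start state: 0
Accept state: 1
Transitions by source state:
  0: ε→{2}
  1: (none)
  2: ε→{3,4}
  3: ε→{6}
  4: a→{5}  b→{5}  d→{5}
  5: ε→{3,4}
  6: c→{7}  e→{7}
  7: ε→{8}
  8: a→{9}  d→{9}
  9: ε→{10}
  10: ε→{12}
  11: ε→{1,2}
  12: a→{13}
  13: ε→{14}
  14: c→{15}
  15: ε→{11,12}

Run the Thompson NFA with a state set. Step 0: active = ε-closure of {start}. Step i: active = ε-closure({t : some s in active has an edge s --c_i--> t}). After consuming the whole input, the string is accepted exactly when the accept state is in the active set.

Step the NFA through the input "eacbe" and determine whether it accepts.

Answer: REJECT

Steps:
S₀ = ε-closure({0}) = {0,2,3,4,6}
'e' @ 1: {7,8}
'a' @ 2: {9,10,12}
'c' @ 3: {}  — dead — no transitions
rest 'be' ignored (set empty)
end set {} — state 1 not in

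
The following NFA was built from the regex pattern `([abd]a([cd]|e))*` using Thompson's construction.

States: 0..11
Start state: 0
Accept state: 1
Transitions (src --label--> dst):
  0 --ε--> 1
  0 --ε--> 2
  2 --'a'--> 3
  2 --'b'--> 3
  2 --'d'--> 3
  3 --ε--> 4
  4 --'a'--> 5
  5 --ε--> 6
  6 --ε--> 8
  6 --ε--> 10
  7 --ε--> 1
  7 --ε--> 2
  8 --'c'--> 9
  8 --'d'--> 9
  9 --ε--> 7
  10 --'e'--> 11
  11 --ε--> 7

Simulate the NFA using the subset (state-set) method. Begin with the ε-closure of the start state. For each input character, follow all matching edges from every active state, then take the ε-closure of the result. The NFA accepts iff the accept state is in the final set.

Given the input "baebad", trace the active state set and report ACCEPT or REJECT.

Answer: ACCEPT

Trace:
initial (ε-close {0}): {0,1,2}
'b' @ 1: {3,4}
'a' @ 2: {5,6,8,10}
'e' @ 3: {1,2,7,11}  (accept∈set)
'b' @ 4: {3,4}
'a' @ 5: {5,6,8,10}
'd' @ 6: {1,2,7,9}  (accept∈set)
final: {1,2,7,9}; accept 1 in set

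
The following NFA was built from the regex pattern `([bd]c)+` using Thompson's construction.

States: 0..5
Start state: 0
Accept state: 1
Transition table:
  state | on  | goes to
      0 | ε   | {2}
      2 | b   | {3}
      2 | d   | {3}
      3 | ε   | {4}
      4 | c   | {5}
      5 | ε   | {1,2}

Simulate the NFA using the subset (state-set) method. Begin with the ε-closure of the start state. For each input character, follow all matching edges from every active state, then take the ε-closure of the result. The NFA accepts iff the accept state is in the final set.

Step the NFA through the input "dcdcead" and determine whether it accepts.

Answer: REJECT

Steps:
start: ε-closure({0}) = {0,2}
'd' @ 1: {3,4}
'c' @ 2: {1,2,5}  (accept∈set)
'd' @ 3: {3,4}
'c' @ 4: {1,2,5}  (accept∈set)
'e' @ 5: {}  — dead — no transitions
rest 'ad' ignored (set empty)
after full input: {}  (accept=1 not in)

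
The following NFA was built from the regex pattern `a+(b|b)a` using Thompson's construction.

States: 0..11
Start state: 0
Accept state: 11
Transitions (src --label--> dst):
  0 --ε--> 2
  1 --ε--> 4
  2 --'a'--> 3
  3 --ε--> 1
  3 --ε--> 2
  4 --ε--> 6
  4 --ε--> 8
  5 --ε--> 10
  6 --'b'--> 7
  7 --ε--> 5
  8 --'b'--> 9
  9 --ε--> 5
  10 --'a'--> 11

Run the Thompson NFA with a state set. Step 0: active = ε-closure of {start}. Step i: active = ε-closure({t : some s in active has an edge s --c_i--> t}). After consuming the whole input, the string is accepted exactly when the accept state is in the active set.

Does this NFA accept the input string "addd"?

Answer: REJECT

Derivation:
initial (ε-close {0}): {0,2}
'a' @ 1: {1,2,3,4,6,8}
'd' @ 2: {}  — dead — no transitions
rest 'dd' ignored (set empty)
final: {}; accept 11 not in set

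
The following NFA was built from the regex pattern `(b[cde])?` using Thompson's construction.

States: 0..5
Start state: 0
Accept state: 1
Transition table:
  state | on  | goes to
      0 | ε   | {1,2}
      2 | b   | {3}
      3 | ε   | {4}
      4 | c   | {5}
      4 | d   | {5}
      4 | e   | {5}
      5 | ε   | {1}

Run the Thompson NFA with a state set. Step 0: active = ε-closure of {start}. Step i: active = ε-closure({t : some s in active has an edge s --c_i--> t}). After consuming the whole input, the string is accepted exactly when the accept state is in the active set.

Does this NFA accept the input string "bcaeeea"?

S₀ = ε-closure({0}) = {0,1,2}
'b' @ 1: {3,4}
'c' @ 2: {1,5}  [accepting]
'a' @ 3: {}  — no active states
rest 'eeea' ignored (set empty)
end set {} — state 1 not in

Answer: REJECT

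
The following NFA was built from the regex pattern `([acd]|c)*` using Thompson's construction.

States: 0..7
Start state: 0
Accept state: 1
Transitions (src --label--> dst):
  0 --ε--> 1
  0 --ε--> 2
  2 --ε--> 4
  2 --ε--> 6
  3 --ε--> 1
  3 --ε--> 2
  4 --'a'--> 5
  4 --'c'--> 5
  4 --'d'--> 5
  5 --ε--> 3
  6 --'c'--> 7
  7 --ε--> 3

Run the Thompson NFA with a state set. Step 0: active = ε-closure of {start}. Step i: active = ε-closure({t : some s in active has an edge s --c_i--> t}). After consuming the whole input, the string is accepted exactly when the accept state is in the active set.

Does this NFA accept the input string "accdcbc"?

Answer: REJECT

Derivation:
initial (ε-close {0}): {0,1,2,4,6}
'a' @ 1: {1,2,3,4,5,6}  ✓accept
'c' @ 2: {1,2,3,4,5,6,7}  ✓accept
'c' @ 3: {1,2,3,4,5,6,7}  ✓accept
'd' @ 4: {1,2,3,4,5,6}  ✓accept
'c' @ 5: {1,2,3,4,5,6,7}  ✓accept
'b' @ 6: {}  — state set empty
rest 'c' ignored (set empty)
final: {}; accept 1 not in set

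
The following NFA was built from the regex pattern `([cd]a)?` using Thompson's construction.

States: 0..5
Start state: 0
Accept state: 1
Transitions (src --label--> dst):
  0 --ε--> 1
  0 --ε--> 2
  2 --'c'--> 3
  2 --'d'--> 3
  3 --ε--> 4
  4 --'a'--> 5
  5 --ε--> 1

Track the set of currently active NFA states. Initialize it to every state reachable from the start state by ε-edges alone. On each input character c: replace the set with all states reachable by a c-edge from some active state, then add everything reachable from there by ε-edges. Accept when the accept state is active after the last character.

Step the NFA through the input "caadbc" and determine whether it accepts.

Answer: REJECT

Trace:
initial (ε-close {0}): {0,1,2}
'c' @ 1: {3,4}
'a' @ 2: {1,5}  (accept∈set)
'a' @ 3: {}  — dead — no transitions
rest 'dbc' ignored (set empty)
final: {}; accept 1 not in set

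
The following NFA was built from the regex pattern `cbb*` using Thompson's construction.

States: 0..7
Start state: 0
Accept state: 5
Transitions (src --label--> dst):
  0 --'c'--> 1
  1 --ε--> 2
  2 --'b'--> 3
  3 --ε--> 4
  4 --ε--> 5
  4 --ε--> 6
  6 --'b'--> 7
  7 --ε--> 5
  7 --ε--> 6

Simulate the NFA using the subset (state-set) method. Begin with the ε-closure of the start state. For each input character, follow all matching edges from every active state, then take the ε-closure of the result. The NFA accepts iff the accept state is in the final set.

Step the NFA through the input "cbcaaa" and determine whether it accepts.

Answer: REJECT

Derivation:
S₀ = ε-closure({0}) = {0}
'c' @ 1: {1,2}
'b' @ 2: {3,4,5,6}  (accept∈set)
'c' @ 3: {}  — state set empty
rest 'aaa' ignored (set empty)
final: {}; accept 5 not in set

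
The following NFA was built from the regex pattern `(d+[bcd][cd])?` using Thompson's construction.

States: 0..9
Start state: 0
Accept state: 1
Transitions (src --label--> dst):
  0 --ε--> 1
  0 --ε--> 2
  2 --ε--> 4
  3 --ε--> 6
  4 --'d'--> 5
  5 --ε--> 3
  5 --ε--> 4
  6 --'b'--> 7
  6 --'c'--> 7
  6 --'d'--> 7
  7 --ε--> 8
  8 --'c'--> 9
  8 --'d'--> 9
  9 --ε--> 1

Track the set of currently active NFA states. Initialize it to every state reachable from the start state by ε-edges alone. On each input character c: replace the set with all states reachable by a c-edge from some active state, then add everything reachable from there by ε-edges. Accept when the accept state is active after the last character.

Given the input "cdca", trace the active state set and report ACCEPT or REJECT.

Answer: REJECT

Steps:
initial (ε-close {0}): {0,1,2,4}
'c' @ 1: {}  — dead — no transitions
rest 'dca' ignored (set empty)
after full input: {}  (accept=1 not in)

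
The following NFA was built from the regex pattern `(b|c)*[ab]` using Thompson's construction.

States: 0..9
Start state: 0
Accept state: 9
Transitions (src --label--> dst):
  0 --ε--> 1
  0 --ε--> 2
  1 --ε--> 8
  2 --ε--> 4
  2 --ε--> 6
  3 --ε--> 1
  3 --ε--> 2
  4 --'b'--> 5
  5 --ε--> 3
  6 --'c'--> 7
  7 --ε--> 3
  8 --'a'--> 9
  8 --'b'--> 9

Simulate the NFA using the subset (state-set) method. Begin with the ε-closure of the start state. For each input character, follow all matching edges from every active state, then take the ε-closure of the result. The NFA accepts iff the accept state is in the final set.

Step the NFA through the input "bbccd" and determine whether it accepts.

start: ε-closure({0}) = {0,1,2,4,6,8}
'b' @ 1: {1,2,3,4,5,6,8,9}  ✓accept
'b' @ 2: {1,2,3,4,5,6,8,9}  ✓accept
'c' @ 3: {1,2,3,4,6,7,8}
'c' @ 4: {1,2,3,4,6,7,8}
'd' @ 5: {}  — state set empty
final: {}; accept 9 not in set

Answer: REJECT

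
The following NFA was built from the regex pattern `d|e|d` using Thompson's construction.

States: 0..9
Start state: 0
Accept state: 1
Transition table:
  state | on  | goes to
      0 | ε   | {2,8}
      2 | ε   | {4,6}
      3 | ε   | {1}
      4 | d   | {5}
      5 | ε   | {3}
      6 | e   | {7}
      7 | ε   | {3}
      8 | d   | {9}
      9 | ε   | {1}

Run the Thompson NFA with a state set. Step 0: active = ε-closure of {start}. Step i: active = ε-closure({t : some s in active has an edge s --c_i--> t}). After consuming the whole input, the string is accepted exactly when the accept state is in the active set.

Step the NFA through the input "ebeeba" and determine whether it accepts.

Answer: REJECT

Derivation:
initial (ε-close {0}): {0,2,4,6,8}
'e' @ 1: {1,3,7}  (accept∈set)
'b' @ 2: {}  — no active states
rest 'eeba' ignored (set empty)
after full input: {}  (accept=1 not in)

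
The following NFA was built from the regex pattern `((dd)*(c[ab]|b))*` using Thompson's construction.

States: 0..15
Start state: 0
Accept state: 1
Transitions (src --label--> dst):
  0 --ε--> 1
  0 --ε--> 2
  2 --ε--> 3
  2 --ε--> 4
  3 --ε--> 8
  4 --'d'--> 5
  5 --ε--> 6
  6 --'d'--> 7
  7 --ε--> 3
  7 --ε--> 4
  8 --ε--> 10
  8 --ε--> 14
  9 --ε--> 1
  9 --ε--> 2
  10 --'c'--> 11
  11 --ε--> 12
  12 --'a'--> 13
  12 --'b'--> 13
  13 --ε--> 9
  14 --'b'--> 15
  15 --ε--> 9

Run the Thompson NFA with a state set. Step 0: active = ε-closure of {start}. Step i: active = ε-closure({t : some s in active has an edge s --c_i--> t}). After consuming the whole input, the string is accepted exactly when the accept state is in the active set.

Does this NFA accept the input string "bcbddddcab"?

start: ε-closure({0}) = {0,1,2,3,4,8,10,14}
'b' @ 1: {1,2,3,4,8,9,10,14,15}  (accept∈set)
'c' @ 2: {11,12}
'b' @ 3: {1,2,3,4,8,9,10,13,14}  (accept∈set)
'd' @ 4: {5,6}
'd' @ 5: {3,4,7,8,10,14}
'd' @ 6: {5,6}
'd' @ 7: {3,4,7,8,10,14}
'c' @ 8: {11,12}
'a' @ 9: {1,2,3,4,8,9,10,13,14}  (accept∈set)
'b' @ 10: {1,2,3,4,8,9,10,14,15}  (accept∈set)
after full input: {1,2,3,4,8,9,10,14,15}  (accept=1 in)

Answer: ACCEPT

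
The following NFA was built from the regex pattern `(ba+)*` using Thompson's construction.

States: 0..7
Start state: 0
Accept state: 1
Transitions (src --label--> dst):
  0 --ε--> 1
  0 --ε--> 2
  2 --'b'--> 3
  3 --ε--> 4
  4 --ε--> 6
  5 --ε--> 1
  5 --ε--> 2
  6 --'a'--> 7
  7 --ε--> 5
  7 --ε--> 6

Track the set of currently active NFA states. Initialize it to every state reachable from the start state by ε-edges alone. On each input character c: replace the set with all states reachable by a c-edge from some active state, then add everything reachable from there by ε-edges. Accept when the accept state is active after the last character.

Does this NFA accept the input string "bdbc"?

start: ε-closure({0}) = {0,1,2}
'b' @ 1: {3,4,6}
'd' @ 2: {}  — dead — no transitions
rest 'bc' ignored (set empty)
after full input: {}  (accept=1 not in)

Answer: REJECT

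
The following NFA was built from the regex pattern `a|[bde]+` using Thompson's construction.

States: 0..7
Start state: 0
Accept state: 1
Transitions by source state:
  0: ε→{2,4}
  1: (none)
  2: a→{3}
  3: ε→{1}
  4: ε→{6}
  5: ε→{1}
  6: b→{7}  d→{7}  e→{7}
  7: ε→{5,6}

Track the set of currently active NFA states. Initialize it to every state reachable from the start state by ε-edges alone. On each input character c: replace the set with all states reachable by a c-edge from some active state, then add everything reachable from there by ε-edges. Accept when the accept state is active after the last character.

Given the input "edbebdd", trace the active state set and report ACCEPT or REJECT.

Answer: ACCEPT

Trace:
start: ε-closure({0}) = {0,2,4,6}
'e' @ 1: {1,5,6,7}  (accept∈set)
'd' @ 2: {1,5,6,7}  (accept∈set)
'b' @ 3: {1,5,6,7}  (accept∈set)
'e' @ 4: {1,5,6,7}  (accept∈set)
'b' @ 5: {1,5,6,7}  (accept∈set)
'd' @ 6: {1,5,6,7}  (accept∈set)
'd' @ 7: {1,5,6,7}  (accept∈set)
end set {1,5,6,7} — state 1 in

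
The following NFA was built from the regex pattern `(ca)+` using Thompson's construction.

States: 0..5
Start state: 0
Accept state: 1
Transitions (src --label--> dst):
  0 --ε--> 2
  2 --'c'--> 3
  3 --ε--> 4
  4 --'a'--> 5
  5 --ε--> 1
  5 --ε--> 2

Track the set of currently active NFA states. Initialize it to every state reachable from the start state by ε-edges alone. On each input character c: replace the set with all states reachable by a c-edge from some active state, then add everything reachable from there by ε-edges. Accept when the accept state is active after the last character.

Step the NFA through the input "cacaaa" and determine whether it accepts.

Answer: REJECT

Steps:
initial (ε-close {0}): {0,2}
'c' @ 1: {3,4}
'a' @ 2: {1,2,5}  ✓accept
'c' @ 3: {3,4}
'a' @ 4: {1,2,5}  ✓accept
'a' @ 5: {}  — no active states
rest 'a' ignored (set empty)
final: {}; accept 1 not in set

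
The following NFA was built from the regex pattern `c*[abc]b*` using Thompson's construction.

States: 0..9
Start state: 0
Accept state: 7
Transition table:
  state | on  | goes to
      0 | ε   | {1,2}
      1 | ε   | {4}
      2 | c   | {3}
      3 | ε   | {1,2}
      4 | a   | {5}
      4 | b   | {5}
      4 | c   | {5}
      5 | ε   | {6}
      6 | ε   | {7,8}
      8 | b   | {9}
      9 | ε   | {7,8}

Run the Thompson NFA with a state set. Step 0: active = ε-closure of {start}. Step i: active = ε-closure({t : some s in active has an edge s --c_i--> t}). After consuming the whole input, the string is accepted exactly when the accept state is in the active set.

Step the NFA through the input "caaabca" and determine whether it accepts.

Answer: REJECT

Trace:
initial (ε-close {0}): {0,1,2,4}
'c' @ 1: {1,2,3,4,5,6,7,8}  ✓accept
'a' @ 2: {5,6,7,8}  ✓accept
'a' @ 3: {}  — state set empty
rest 'abca' ignored (set empty)
end set {} — state 7 not in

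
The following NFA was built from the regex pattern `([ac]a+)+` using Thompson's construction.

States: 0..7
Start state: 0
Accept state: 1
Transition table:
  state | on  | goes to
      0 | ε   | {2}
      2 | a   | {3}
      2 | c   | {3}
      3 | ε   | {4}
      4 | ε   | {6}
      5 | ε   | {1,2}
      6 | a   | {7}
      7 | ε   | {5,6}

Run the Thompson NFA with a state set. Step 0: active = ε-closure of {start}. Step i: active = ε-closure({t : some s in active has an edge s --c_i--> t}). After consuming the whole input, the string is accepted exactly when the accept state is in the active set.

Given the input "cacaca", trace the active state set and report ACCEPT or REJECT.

initial (ε-close {0}): {0,2}
'c' @ 1: {3,4,6}
'a' @ 2: {1,2,5,6,7}  (accept∈set)
'c' @ 3: {3,4,6}
'a' @ 4: {1,2,5,6,7}  (accept∈set)
'c' @ 5: {3,4,6}
'a' @ 6: {1,2,5,6,7}  (accept∈set)
final: {1,2,5,6,7}; accept 1 in set

Answer: ACCEPT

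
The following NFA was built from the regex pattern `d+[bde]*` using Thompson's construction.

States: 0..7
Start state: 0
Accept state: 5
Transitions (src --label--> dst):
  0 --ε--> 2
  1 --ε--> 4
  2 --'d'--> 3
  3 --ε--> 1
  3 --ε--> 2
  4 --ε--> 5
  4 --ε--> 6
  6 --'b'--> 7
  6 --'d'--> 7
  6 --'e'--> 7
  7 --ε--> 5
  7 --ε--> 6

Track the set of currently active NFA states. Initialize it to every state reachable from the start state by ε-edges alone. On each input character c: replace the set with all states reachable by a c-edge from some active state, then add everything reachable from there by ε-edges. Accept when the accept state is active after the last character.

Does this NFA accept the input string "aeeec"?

Answer: REJECT

Derivation:
initial (ε-close {0}): {0,2}
'a' @ 1: {}  — dead — no transitions
rest 'eeec' ignored (set empty)
after full input: {}  (accept=5 not in)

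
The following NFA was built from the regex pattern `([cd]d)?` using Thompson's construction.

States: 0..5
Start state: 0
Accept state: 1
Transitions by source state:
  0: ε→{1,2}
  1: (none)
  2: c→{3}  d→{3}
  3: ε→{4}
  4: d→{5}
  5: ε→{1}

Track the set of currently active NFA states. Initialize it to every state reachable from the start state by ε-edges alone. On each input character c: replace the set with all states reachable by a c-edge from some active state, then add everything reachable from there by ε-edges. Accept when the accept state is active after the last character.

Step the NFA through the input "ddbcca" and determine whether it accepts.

Answer: REJECT

Steps:
initial (ε-close {0}): {0,1,2}
'd' @ 1: {3,4}
'd' @ 2: {1,5}  [accepting]
'b' @ 3: {}  — no active states
rest 'cca' ignored (set empty)
end set {} — state 1 not in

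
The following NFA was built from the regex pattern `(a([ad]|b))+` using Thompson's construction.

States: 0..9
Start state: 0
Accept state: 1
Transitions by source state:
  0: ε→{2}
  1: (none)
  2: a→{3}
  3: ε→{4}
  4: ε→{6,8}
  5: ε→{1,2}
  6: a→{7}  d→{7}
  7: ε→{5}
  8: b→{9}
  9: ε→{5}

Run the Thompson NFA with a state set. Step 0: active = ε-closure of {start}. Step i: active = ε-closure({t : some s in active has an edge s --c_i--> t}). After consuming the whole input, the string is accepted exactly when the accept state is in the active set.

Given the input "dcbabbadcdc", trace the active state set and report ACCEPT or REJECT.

initial (ε-close {0}): {0,2}
'd' @ 1: {}  — dead — no transitions
rest 'cbabbadcdc' ignored (set empty)
after full input: {}  (accept=1 not in)

Answer: REJECT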